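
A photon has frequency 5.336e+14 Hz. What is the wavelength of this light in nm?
561.83 nm

Using the wave equation: c = fλ

Solving for wavelength:
λ = c/f = (3×10⁸ m/s) / (5.336e+14 Hz)
λ = 561.83 nm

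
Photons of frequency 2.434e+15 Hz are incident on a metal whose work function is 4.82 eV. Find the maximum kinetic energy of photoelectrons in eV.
5.2462 eV

Using Einstein's photoelectric equation: KE_max = hf - φ

First, calculate the photon energy:
E_photon = hf = (6.626×10⁻³⁴ J·s)(2.434e+15 Hz)
E_photon = 10.0662 eV

Then, the maximum kinetic energy:
KE_max = E_photon - φ = 10.0662 eV - 4.82 eV = 5.2462 eV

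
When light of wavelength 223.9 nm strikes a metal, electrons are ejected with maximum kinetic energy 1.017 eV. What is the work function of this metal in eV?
4.52 eV

From Einstein's photoelectric equation: KE_max = hf - φ = hc/λ - φ

Rearranging for φ:
φ = hc/λ - KE_max

Calculate photon energy:
E_photon = hc/λ = 5.5375 eV

Therefore:
φ = 5.5375 - 1.017 = 4.52 eV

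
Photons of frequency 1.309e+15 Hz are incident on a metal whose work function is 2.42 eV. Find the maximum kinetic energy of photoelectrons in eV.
2.9936 eV

Using Einstein's photoelectric equation: KE_max = hf - φ

First, calculate the photon energy:
E_photon = hf = (6.626×10⁻³⁴ J·s)(1.309e+15 Hz)
E_photon = 5.4136 eV

Then, the maximum kinetic energy:
KE_max = E_photon - φ = 5.4136 eV - 2.42 eV = 2.9936 eV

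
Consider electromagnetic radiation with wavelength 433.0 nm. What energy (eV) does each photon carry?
2.8634 eV

Using E = hf = hc/λ:

E = hc/λ = (6.626×10⁻³⁴ J·s)(3×10⁸ m/s) / (433.0×10⁻⁹ m)
E = 2.8634 eV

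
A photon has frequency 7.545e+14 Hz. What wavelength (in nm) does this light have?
397.34 nm

Using the wave equation: c = fλ

Solving for wavelength:
λ = c/f = (3×10⁸ m/s) / (7.545e+14 Hz)
λ = 397.34 nm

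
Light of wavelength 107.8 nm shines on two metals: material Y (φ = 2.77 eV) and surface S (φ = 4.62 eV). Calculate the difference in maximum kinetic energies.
1.8500 eV

Using KE_max = hc/λ - φ for each metal:

Photon energy: E = hc/λ = 11.5013 eV

For material Y (φ₁ = 2.77 eV):
KE₁ = E - φ₁ = 11.5013 - 2.77 = 8.7313 eV

For surface S (φ₂ = 4.62 eV):
KE₂ = E - φ₂ = 11.5013 - 4.62 = 6.8813 eV

Difference:
ΔKE = KE₁ - KE₂ = 8.7313 - 6.8813 = 1.8500 eV

Note: The difference equals the difference in work functions: 4.62 - 2.77 = 1.85 eV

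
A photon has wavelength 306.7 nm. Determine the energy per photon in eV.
4.0425 eV

Using E = hf = hc/λ:

E = hc/λ = (6.626×10⁻³⁴ J·s)(3×10⁸ m/s) / (306.7×10⁻⁹ m)
E = 4.0425 eV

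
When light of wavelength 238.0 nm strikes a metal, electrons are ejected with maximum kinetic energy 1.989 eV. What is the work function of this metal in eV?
3.22 eV

From Einstein's photoelectric equation: KE_max = hf - φ = hc/λ - φ

Rearranging for φ:
φ = hc/λ - KE_max

Calculate photon energy:
E_photon = hc/λ = 5.2094 eV

Therefore:
φ = 5.2094 - 1.989 = 3.22 eV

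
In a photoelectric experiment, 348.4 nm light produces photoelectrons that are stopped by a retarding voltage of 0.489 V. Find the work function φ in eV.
3.07 eV

The stopping potential gives the maximum kinetic energy: KE_max = eV_s = 0.489 eV

From Einstein's photoelectric equation: KE_max = hc/λ - φ
Rearranging: φ = hc/λ - KE_max

Calculate photon energy:
E_photon = hc/λ = (6.626×10⁻³⁴ J·s)(3×10⁸ m/s) / (348.4×10⁻⁹ m) = 3.5587 eV

Therefore:
φ = 3.5587 - 0.489 = 3.07 eV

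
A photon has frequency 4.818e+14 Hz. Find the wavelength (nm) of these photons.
622.23 nm

Using the wave equation: c = fλ

Solving for wavelength:
λ = c/f = (3×10⁸ m/s) / (4.818e+14 Hz)
λ = 622.23 nm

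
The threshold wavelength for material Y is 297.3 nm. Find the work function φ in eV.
4.17 eV

At the threshold wavelength, photon energy equals work function:
φ = hc/λ₀

Calculating:
φ = (6.626×10⁻³⁴ J·s)(3×10⁸ m/s) / (297.3×10⁻⁹ m)
φ = 4.17 eV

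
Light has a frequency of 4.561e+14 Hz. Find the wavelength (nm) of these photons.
657.30 nm

Using the wave equation: c = fλ

Solving for wavelength:
λ = c/f = (3×10⁸ m/s) / (4.561e+14 Hz)
λ = 657.30 nm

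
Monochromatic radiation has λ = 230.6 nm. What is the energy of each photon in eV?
5.3766 eV

Using E = hf = hc/λ:

E = hc/λ = (6.626×10⁻³⁴ J·s)(3×10⁸ m/s) / (230.6×10⁻⁹ m)
E = 5.3766 eV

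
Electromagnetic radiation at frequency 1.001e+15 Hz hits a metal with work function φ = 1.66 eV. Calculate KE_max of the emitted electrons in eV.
2.4798 eV

Using Einstein's photoelectric equation: KE_max = hf - φ

First, calculate the photon energy:
E_photon = hf = (6.626×10⁻³⁴ J·s)(1.001e+15 Hz)
E_photon = 4.1398 eV

Then, the maximum kinetic energy:
KE_max = E_photon - φ = 4.1398 eV - 1.66 eV = 2.4798 eV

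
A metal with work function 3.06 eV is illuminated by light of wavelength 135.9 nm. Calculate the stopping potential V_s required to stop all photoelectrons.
6.0632 V

The stopping potential V_s satisfies: eV_s = KE_max

First, find KE_max using Einstein's equation:
E_photon = hc/λ = 9.1232 eV
KE_max = E_photon - φ = 9.1232 - 3.06 = 6.0632 eV

Since eV_s = KE_max:
V_s = KE_max/e = 6.0632 V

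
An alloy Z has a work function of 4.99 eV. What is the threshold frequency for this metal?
1.2066e+15 Hz

The threshold frequency is when the photon energy equals the work function:
hf₀ = φ

Solving for f₀:
f₀ = φ/h = (4.99 eV × 1.602×10⁻¹⁹ J/eV) / (6.626×10⁻³⁴ J·s)
f₀ = 1.2066e+15 Hz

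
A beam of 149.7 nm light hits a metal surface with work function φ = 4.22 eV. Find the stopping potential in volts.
4.0622 V

The stopping potential V_s satisfies: eV_s = KE_max

First, find KE_max using Einstein's equation:
E_photon = hc/λ = 8.2822 eV
KE_max = E_photon - φ = 8.2822 - 4.22 = 4.0622 eV

Since eV_s = KE_max:
V_s = KE_max/e = 4.0622 V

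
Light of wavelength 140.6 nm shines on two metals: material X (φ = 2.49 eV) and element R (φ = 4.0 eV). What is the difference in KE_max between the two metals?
1.5100 eV

Using KE_max = hc/λ - φ for each metal:

Photon energy: E = hc/λ = 8.8182 eV

For material X (φ₁ = 2.49 eV):
KE₁ = E - φ₁ = 8.8182 - 2.49 = 6.3282 eV

For element R (φ₂ = 4.0 eV):
KE₂ = E - φ₂ = 8.8182 - 4.0 = 4.8182 eV

Difference:
ΔKE = KE₁ - KE₂ = 6.3282 - 4.8182 = 1.5100 eV

Note: The difference equals the difference in work functions: 4.0 - 2.49 = 1.51 eV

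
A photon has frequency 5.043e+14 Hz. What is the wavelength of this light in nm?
594.47 nm

Using the wave equation: c = fλ

Solving for wavelength:
λ = c/f = (3×10⁸ m/s) / (5.043e+14 Hz)
λ = 594.47 nm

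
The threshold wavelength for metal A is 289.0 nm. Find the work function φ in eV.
4.29 eV

At the threshold wavelength, photon energy equals work function:
φ = hc/λ₀

Calculating:
φ = (6.626×10⁻³⁴ J·s)(3×10⁸ m/s) / (289.0×10⁻⁹ m)
φ = 4.29 eV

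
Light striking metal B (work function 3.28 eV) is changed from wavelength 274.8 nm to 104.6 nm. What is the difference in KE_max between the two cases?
7.3414 eV

Using Einstein's equation: KE_max = hc/λ - φ

For λ₁ = 274.8 nm:
KE₁ = hc/λ₁ - φ = 4.5118 - 3.28 = 1.2318 eV

For λ₂ = 104.6 nm:
KE₂ = hc/λ₂ - φ = 11.8532 - 3.28 = 8.5732 eV

Change in KE:
ΔKE = KE₂ - KE₁ = 8.5732 - 1.2318 = 7.3414 eV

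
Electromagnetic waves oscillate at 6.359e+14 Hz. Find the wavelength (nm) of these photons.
471.45 nm

Using the wave equation: c = fλ

Solving for wavelength:
λ = c/f = (3×10⁸ m/s) / (6.359e+14 Hz)
λ = 471.45 nm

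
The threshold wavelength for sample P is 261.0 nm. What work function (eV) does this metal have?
4.75 eV

At the threshold wavelength, photon energy equals work function:
φ = hc/λ₀

Calculating:
φ = (6.626×10⁻³⁴ J·s)(3×10⁸ m/s) / (261.0×10⁻⁹ m)
φ = 4.75 eV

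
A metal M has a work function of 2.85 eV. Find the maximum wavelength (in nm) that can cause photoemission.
435.03 nm

The threshold wavelength is when the photon energy equals the work function:
hc/λ₀ = φ

Solving for λ₀:
λ₀ = hc/φ = (6.626×10⁻³⁴ J·s)(3×10⁸ m/s) / (2.85 eV × 1.602×10⁻¹⁹ J/eV)
λ₀ = 435.03 nm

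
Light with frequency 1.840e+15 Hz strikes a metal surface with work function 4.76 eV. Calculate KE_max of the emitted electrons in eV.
2.8496 eV

Using Einstein's photoelectric equation: KE_max = hf - φ

First, calculate the photon energy:
E_photon = hf = (6.626×10⁻³⁴ J·s)(1.840e+15 Hz)
E_photon = 7.6096 eV

Then, the maximum kinetic energy:
KE_max = E_photon - φ = 7.6096 eV - 4.76 eV = 2.8496 eV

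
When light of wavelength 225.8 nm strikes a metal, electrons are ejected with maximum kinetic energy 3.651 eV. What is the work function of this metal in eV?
1.84 eV

From Einstein's photoelectric equation: KE_max = hf - φ = hc/λ - φ

Rearranging for φ:
φ = hc/λ - KE_max

Calculate photon energy:
E_photon = hc/λ = 5.4909 eV

Therefore:
φ = 5.4909 - 3.651 = 1.84 eV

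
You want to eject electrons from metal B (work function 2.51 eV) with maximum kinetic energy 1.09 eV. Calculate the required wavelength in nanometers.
344.40 nm

From Einstein's equation: KE_max = hc/λ - φ

Rearranging for λ:
hc/λ = KE_max + φ
λ = hc/(KE_max + φ)

Required photon energy:
E_photon = KE_max + φ = 1.09 + 2.51 = 3.60 eV

Required wavelength:
λ = hc/E_photon = (6.626×10⁻³⁴)(3×10⁸) / (3.60 × 1.602×10⁻¹⁹)
λ = 344.40 nm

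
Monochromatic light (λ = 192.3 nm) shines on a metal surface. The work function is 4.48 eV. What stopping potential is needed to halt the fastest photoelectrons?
1.9674 V

The stopping potential V_s satisfies: eV_s = KE_max

First, find KE_max using Einstein's equation:
E_photon = hc/λ = 6.4474 eV
KE_max = E_photon - φ = 6.4474 - 4.48 = 1.9674 eV

Since eV_s = KE_max:
V_s = KE_max/e = 1.9674 V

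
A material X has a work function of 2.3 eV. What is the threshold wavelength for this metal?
539.06 nm

The threshold wavelength is when the photon energy equals the work function:
hc/λ₀ = φ

Solving for λ₀:
λ₀ = hc/φ = (6.626×10⁻³⁴ J·s)(3×10⁸ m/s) / (2.3 eV × 1.602×10⁻¹⁹ J/eV)
λ₀ = 539.06 nm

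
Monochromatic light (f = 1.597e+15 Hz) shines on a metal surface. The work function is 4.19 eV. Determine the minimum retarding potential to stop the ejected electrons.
2.4147 V

The stopping potential V_s satisfies: eV_s = KE_max

First, find KE_max using Einstein's equation:
E_photon = hf = (6.626×10⁻³⁴ J·s)(1.597e+15 Hz) = 6.6047 eV
KE_max = E_photon - φ = 6.6047 - 4.19 = 2.4147 eV

Since eV_s = KE_max:
V_s = KE_max/e = 2.4147 V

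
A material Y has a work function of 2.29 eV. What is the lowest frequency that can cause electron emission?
5.5372e+14 Hz

The threshold frequency is when the photon energy equals the work function:
hf₀ = φ

Solving for f₀:
f₀ = φ/h = (2.29 eV × 1.602×10⁻¹⁹ J/eV) / (6.626×10⁻³⁴ J·s)
f₀ = 5.5372e+14 Hz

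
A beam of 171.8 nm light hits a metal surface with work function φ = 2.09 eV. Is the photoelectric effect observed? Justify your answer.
Yes

For photoemission, the photon energy must exceed the work function.

Photon energy: E = hc/λ = 7.2168 eV
Work function: φ = 2.09 eV

Since E_photon (7.2168 eV) > φ (2.09 eV), photoemission WILL occur.
The threshold wavelength is λ₀ = hc/φ = 593.2 nm.
Since 171.8 nm < 593.2 nm, the light has sufficient energy.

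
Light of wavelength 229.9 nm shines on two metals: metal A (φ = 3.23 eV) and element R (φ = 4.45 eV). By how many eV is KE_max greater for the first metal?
1.2200 eV

Using KE_max = hc/λ - φ for each metal:

Photon energy: E = hc/λ = 5.3930 eV

For metal A (φ₁ = 3.23 eV):
KE₁ = E - φ₁ = 5.3930 - 3.23 = 2.1630 eV

For element R (φ₂ = 4.45 eV):
KE₂ = E - φ₂ = 5.3930 - 4.45 = 0.9430 eV

Difference:
ΔKE = KE₁ - KE₂ = 2.1630 - 0.9430 = 1.2200 eV

Note: The difference equals the difference in work functions: 4.45 - 3.23 = 1.22 eV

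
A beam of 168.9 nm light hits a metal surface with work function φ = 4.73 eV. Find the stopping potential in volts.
2.6107 V

The stopping potential V_s satisfies: eV_s = KE_max

First, find KE_max using Einstein's equation:
E_photon = hc/λ = 7.3407 eV
KE_max = E_photon - φ = 7.3407 - 4.73 = 2.6107 eV

Since eV_s = KE_max:
V_s = KE_max/e = 2.6107 V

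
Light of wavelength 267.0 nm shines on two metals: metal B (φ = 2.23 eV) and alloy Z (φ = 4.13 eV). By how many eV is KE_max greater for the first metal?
1.9000 eV

Using KE_max = hc/λ - φ for each metal:

Photon energy: E = hc/λ = 4.6436 eV

For metal B (φ₁ = 2.23 eV):
KE₁ = E - φ₁ = 4.6436 - 2.23 = 2.4136 eV

For alloy Z (φ₂ = 4.13 eV):
KE₂ = E - φ₂ = 4.6436 - 4.13 = 0.5136 eV

Difference:
ΔKE = KE₁ - KE₂ = 2.4136 - 0.5136 = 1.9000 eV

Note: The difference equals the difference in work functions: 4.13 - 2.23 = 1.90 eV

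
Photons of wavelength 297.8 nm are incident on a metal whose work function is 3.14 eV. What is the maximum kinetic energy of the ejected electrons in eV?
1.0233 eV

Using Einstein's photoelectric equation: KE_max = hf - φ = hc/λ - φ

First, calculate the photon energy:
E_photon = hc/λ = (6.626×10⁻³⁴ J·s)(3×10⁸ m/s) / (297.8×10⁻⁹ m)
E_photon = 4.1633 eV

Then, the maximum kinetic energy:
KE_max = E_photon - φ = 4.1633 eV - 3.14 eV = 1.0233 eV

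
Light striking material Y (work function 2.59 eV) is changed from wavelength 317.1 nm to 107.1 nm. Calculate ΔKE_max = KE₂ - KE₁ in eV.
7.6665 eV

Using Einstein's equation: KE_max = hc/λ - φ

For λ₁ = 317.1 nm:
KE₁ = hc/λ₁ - φ = 3.9099 - 2.59 = 1.3199 eV

For λ₂ = 107.1 nm:
KE₂ = hc/λ₂ - φ = 11.5765 - 2.59 = 8.9865 eV

Change in KE:
ΔKE = KE₂ - KE₁ = 8.9865 - 1.3199 = 7.6665 eV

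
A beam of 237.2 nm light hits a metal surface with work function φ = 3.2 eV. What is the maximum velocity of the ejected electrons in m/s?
8.4441e+05 m/s

First, find the maximum kinetic energy:
E_photon = hc/λ = 5.2270 eV
KE_max = E_photon - φ = 5.2270 - 3.2 = 2.0270 eV

Convert to Joules: KE_max = 2.0270 × 1.602×10⁻¹⁹ J = 3.2476e-19 J

Then use KE = ½mv² to find velocity:
v = √(2·KE/m) = √(2 × 3.2476e-19 J / 9.109e-31 kg)
v = 8.4441e+05 m/s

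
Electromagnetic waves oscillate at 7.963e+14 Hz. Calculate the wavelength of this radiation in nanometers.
376.48 nm

Using the wave equation: c = fλ

Solving for wavelength:
λ = c/f = (3×10⁸ m/s) / (7.963e+14 Hz)
λ = 376.48 nm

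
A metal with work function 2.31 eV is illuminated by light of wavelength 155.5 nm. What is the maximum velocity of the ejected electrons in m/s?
1.4114e+06 m/s

First, find the maximum kinetic energy:
E_photon = hc/λ = 7.9733 eV
KE_max = E_photon - φ = 7.9733 - 2.31 = 5.6633 eV

Convert to Joules: KE_max = 5.6633 × 1.602×10⁻¹⁹ J = 9.0735e-19 J

Then use KE = ½mv² to find velocity:
v = √(2·KE/m) = √(2 × 9.0735e-19 J / 9.109e-31 kg)
v = 1.4114e+06 m/s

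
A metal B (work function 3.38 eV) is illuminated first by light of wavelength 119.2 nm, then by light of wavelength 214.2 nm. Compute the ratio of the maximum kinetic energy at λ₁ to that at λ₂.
2.9156

Using Einstein's equation: KE_max = hc/λ - φ

For λ₁ = 119.2 nm:
E₁ = hc/λ₁ = 10.4014 eV
KE₁ = E₁ - φ = 10.4014 - 3.38 = 7.0214 eV

For λ₂ = 214.2 nm:
E₂ = hc/λ₂ = 5.7882 eV
KE₂ = E₂ - φ = 5.7882 - 3.38 = 2.4082 eV

Ratio: KE₁/KE₂ = 7.0214/2.4082 = 2.9156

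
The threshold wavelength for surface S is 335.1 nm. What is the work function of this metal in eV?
3.70 eV

At the threshold wavelength, photon energy equals work function:
φ = hc/λ₀

Calculating:
φ = (6.626×10⁻³⁴ J·s)(3×10⁸ m/s) / (335.1×10⁻⁹ m)
φ = 3.70 eV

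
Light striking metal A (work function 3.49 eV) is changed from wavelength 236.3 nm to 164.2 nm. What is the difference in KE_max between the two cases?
2.3039 eV

Using Einstein's equation: KE_max = hc/λ - φ

For λ₁ = 236.3 nm:
KE₁ = hc/λ₁ - φ = 5.2469 - 3.49 = 1.7569 eV

For λ₂ = 164.2 nm:
KE₂ = hc/λ₂ - φ = 7.5508 - 3.49 = 4.0608 eV

Change in KE:
ΔKE = KE₂ - KE₁ = 4.0608 - 1.7569 = 2.3039 eV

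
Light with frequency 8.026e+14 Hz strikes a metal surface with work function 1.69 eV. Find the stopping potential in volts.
1.6293 V

The stopping potential V_s satisfies: eV_s = KE_max

First, find KE_max using Einstein's equation:
E_photon = hf = (6.626×10⁻³⁴ J·s)(8.026e+14 Hz) = 3.3193 eV
KE_max = E_photon - φ = 3.3193 - 1.69 = 1.6293 eV

Since eV_s = KE_max:
V_s = KE_max/e = 1.6293 V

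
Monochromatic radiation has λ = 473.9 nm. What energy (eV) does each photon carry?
2.6163 eV

Using E = hf = hc/λ:

E = hc/λ = (6.626×10⁻³⁴ J·s)(3×10⁸ m/s) / (473.9×10⁻⁹ m)
E = 2.6163 eV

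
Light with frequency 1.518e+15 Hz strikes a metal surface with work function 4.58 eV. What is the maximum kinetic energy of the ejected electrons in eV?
1.6979 eV

Using Einstein's photoelectric equation: KE_max = hf - φ

First, calculate the photon energy:
E_photon = hf = (6.626×10⁻³⁴ J·s)(1.518e+15 Hz)
E_photon = 6.2779 eV

Then, the maximum kinetic energy:
KE_max = E_photon - φ = 6.2779 eV - 4.58 eV = 1.6979 eV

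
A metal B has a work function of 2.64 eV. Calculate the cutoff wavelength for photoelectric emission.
469.64 nm

The threshold wavelength is when the photon energy equals the work function:
hc/λ₀ = φ

Solving for λ₀:
λ₀ = hc/φ = (6.626×10⁻³⁴ J·s)(3×10⁸ m/s) / (2.64 eV × 1.602×10⁻¹⁹ J/eV)
λ₀ = 469.64 nm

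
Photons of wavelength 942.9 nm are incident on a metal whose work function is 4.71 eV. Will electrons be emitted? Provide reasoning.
No

For photoemission, the photon energy must exceed the work function.

Photon energy: E = hc/λ = 1.3149 eV
Work function: φ = 4.71 eV

Since E_photon (1.3149 eV) < φ (4.71 eV), photoemission will NOT occur.
The threshold wavelength is λ₀ = hc/φ = 263.2 nm.
Since 942.9 nm > 263.2 nm, the photons lack sufficient energy.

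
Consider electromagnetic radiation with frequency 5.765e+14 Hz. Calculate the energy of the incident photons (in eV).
2.3842 eV

Using E = hf:

E = hf = (6.626×10⁻³⁴ J·s)(5.765e+14 Hz)
E = 2.3842 eV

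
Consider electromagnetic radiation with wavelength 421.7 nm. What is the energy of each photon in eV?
2.9401 eV

Using E = hf = hc/λ:

E = hc/λ = (6.626×10⁻³⁴ J·s)(3×10⁸ m/s) / (421.7×10⁻⁹ m)
E = 2.9401 eV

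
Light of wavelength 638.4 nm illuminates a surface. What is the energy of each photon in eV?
1.9421 eV

Using E = hf = hc/λ:

E = hc/λ = (6.626×10⁻³⁴ J·s)(3×10⁸ m/s) / (638.4×10⁻⁹ m)
E = 1.9421 eV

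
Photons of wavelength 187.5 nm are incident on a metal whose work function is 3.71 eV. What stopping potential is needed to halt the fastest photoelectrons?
2.9025 V

The stopping potential V_s satisfies: eV_s = KE_max

First, find KE_max using Einstein's equation:
E_photon = hc/λ = 6.6125 eV
KE_max = E_photon - φ = 6.6125 - 3.71 = 2.9025 eV

Since eV_s = KE_max:
V_s = KE_max/e = 2.9025 V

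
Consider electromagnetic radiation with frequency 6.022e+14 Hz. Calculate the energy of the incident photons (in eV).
2.4905 eV

Using E = hf:

E = hf = (6.626×10⁻³⁴ J·s)(6.022e+14 Hz)
E = 2.4905 eV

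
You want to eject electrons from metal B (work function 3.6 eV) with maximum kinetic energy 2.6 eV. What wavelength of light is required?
199.97 nm

From Einstein's equation: KE_max = hc/λ - φ

Rearranging for λ:
hc/λ = KE_max + φ
λ = hc/(KE_max + φ)

Required photon energy:
E_photon = KE_max + φ = 2.6 + 3.6 = 6.20 eV

Required wavelength:
λ = hc/E_photon = (6.626×10⁻³⁴)(3×10⁸) / (6.20 × 1.602×10⁻¹⁹)
λ = 199.97 nm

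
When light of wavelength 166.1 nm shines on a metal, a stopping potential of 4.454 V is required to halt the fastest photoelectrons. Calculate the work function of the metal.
3.01 eV

The stopping potential gives the maximum kinetic energy: KE_max = eV_s = 4.454 eV

From Einstein's photoelectric equation: KE_max = hc/λ - φ
Rearranging: φ = hc/λ - KE_max

Calculate photon energy:
E_photon = hc/λ = (6.626×10⁻³⁴ J·s)(3×10⁸ m/s) / (166.1×10⁻⁹ m) = 7.4644 eV

Therefore:
φ = 7.4644 - 4.454 = 3.01 eV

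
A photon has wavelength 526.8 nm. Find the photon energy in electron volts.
2.3535 eV

Using E = hf = hc/λ:

E = hc/λ = (6.626×10⁻³⁴ J·s)(3×10⁸ m/s) / (526.8×10⁻⁹ m)
E = 2.3535 eV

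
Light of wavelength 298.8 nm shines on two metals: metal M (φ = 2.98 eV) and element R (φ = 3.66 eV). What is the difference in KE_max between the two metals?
0.6800 eV

Using KE_max = hc/λ - φ for each metal:

Photon energy: E = hc/λ = 4.1494 eV

For metal M (φ₁ = 2.98 eV):
KE₁ = E - φ₁ = 4.1494 - 2.98 = 1.1694 eV

For element R (φ₂ = 3.66 eV):
KE₂ = E - φ₂ = 4.1494 - 3.66 = 0.4894 eV

Difference:
ΔKE = KE₁ - KE₂ = 1.1694 - 0.4894 = 0.6800 eV

Note: The difference equals the difference in work functions: 3.66 - 2.98 = 0.68 eV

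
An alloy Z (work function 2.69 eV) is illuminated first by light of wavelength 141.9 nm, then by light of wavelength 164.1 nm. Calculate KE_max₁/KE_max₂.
1.2429

Using Einstein's equation: KE_max = hc/λ - φ

For λ₁ = 141.9 nm:
E₁ = hc/λ₁ = 8.7374 eV
KE₁ = E₁ - φ = 8.7374 - 2.69 = 6.0474 eV

For λ₂ = 164.1 nm:
E₂ = hc/λ₂ = 7.5554 eV
KE₂ = E₂ - φ = 7.5554 - 2.69 = 4.8654 eV

Ratio: KE₁/KE₂ = 6.0474/4.8654 = 1.2429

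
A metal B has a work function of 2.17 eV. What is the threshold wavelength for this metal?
571.36 nm

The threshold wavelength is when the photon energy equals the work function:
hc/λ₀ = φ

Solving for λ₀:
λ₀ = hc/φ = (6.626×10⁻³⁴ J·s)(3×10⁸ m/s) / (2.17 eV × 1.602×10⁻¹⁹ J/eV)
λ₀ = 571.36 nm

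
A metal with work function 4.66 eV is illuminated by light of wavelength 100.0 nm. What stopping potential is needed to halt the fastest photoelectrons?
7.7384 V

The stopping potential V_s satisfies: eV_s = KE_max

First, find KE_max using Einstein's equation:
E_photon = hc/λ = 12.3984 eV
KE_max = E_photon - φ = 12.3984 - 4.66 = 7.7384 eV

Since eV_s = KE_max:
V_s = KE_max/e = 7.7384 V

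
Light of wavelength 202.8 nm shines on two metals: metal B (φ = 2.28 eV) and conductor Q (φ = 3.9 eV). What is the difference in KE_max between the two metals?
1.6200 eV

Using KE_max = hc/λ - φ for each metal:

Photon energy: E = hc/λ = 6.1136 eV

For metal B (φ₁ = 2.28 eV):
KE₁ = E - φ₁ = 6.1136 - 2.28 = 3.8336 eV

For conductor Q (φ₂ = 3.9 eV):
KE₂ = E - φ₂ = 6.1136 - 3.9 = 2.2136 eV

Difference:
ΔKE = KE₁ - KE₂ = 3.8336 - 2.2136 = 1.6200 eV

Note: The difference equals the difference in work functions: 3.9 - 2.28 = 1.62 eV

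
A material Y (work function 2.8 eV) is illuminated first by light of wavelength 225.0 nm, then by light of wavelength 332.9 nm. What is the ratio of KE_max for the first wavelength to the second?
2.9322

Using Einstein's equation: KE_max = hc/λ - φ

For λ₁ = 225.0 nm:
E₁ = hc/λ₁ = 5.5104 eV
KE₁ = E₁ - φ = 5.5104 - 2.8 = 2.7104 eV

For λ₂ = 332.9 nm:
E₂ = hc/λ₂ = 3.7244 eV
KE₂ = E₂ - φ = 3.7244 - 2.8 = 0.9244 eV

Ratio: KE₁/KE₂ = 2.7104/0.9244 = 2.9322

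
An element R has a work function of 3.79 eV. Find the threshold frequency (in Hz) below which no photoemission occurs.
9.1642e+14 Hz

The threshold frequency is when the photon energy equals the work function:
hf₀ = φ

Solving for f₀:
f₀ = φ/h = (3.79 eV × 1.602×10⁻¹⁹ J/eV) / (6.626×10⁻³⁴ J·s)
f₀ = 9.1642e+14 Hz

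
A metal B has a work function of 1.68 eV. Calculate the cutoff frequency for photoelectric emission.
4.0622e+14 Hz

The threshold frequency is when the photon energy equals the work function:
hf₀ = φ

Solving for f₀:
f₀ = φ/h = (1.68 eV × 1.602×10⁻¹⁹ J/eV) / (6.626×10⁻³⁴ J·s)
f₀ = 4.0622e+14 Hz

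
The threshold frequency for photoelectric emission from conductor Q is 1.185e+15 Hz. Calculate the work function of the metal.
4.90 eV

At the threshold frequency, photon energy equals work function:
φ = hf₀

Calculating:
φ = (6.626×10⁻³⁴ J·s)(1.185e+15 Hz)
φ = 4.90 eV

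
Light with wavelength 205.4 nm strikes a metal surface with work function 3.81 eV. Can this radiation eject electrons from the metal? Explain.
Yes

For photoemission, the photon energy must exceed the work function.

Photon energy: E = hc/λ = 6.0362 eV
Work function: φ = 3.81 eV

Since E_photon (6.0362 eV) > φ (3.81 eV), photoemission WILL occur.
The threshold wavelength is λ₀ = hc/φ = 325.4 nm.
Since 205.4 nm < 325.4 nm, the light has sufficient energy.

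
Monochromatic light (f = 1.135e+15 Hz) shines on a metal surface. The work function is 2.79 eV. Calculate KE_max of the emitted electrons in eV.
1.9040 eV

Using Einstein's photoelectric equation: KE_max = hf - φ

First, calculate the photon energy:
E_photon = hf = (6.626×10⁻³⁴ J·s)(1.135e+15 Hz)
E_photon = 4.6940 eV

Then, the maximum kinetic energy:
KE_max = E_photon - φ = 4.6940 eV - 2.79 eV = 1.9040 eV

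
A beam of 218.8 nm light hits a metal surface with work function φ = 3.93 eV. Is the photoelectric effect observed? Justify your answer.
Yes

For photoemission, the photon energy must exceed the work function.

Photon energy: E = hc/λ = 5.6666 eV
Work function: φ = 3.93 eV

Since E_photon (5.6666 eV) > φ (3.93 eV), photoemission WILL occur.
The threshold wavelength is λ₀ = hc/φ = 315.5 nm.
Since 218.8 nm < 315.5 nm, the light has sufficient energy.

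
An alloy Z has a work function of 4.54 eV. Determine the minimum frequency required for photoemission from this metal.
1.0978e+15 Hz

The threshold frequency is when the photon energy equals the work function:
hf₀ = φ

Solving for f₀:
f₀ = φ/h = (4.54 eV × 1.602×10⁻¹⁹ J/eV) / (6.626×10⁻³⁴ J·s)
f₀ = 1.0978e+15 Hz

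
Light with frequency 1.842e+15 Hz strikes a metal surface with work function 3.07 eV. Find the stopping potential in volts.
4.5479 V

The stopping potential V_s satisfies: eV_s = KE_max

First, find KE_max using Einstein's equation:
E_photon = hf = (6.626×10⁻³⁴ J·s)(1.842e+15 Hz) = 7.6179 eV
KE_max = E_photon - φ = 7.6179 - 3.07 = 4.5479 eV

Since eV_s = KE_max:
V_s = KE_max/e = 4.5479 V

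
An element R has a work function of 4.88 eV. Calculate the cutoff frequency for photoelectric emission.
1.1800e+15 Hz

The threshold frequency is when the photon energy equals the work function:
hf₀ = φ

Solving for f₀:
f₀ = φ/h = (4.88 eV × 1.602×10⁻¹⁹ J/eV) / (6.626×10⁻³⁴ J·s)
f₀ = 1.1800e+15 Hz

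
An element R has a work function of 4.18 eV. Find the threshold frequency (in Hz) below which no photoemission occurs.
1.0107e+15 Hz

The threshold frequency is when the photon energy equals the work function:
hf₀ = φ

Solving for f₀:
f₀ = φ/h = (4.18 eV × 1.602×10⁻¹⁹ J/eV) / (6.626×10⁻³⁴ J·s)
f₀ = 1.0107e+15 Hz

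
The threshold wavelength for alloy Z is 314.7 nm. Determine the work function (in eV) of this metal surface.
3.94 eV

At the threshold wavelength, photon energy equals work function:
φ = hc/λ₀

Calculating:
φ = (6.626×10⁻³⁴ J·s)(3×10⁸ m/s) / (314.7×10⁻⁹ m)
φ = 3.94 eV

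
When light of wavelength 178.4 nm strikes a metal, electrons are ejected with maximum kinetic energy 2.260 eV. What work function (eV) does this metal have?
4.69 eV

From Einstein's photoelectric equation: KE_max = hf - φ = hc/λ - φ

Rearranging for φ:
φ = hc/λ - KE_max

Calculate photon energy:
E_photon = hc/λ = 6.9498 eV

Therefore:
φ = 6.9498 - 2.260 = 4.69 eV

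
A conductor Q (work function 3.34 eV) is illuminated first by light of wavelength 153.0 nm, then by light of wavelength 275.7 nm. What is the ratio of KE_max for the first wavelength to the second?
4.1169

Using Einstein's equation: KE_max = hc/λ - φ

For λ₁ = 153.0 nm:
E₁ = hc/λ₁ = 8.1035 eV
KE₁ = E₁ - φ = 8.1035 - 3.34 = 4.7635 eV

For λ₂ = 275.7 nm:
E₂ = hc/λ₂ = 4.4971 eV
KE₂ = E₂ - φ = 4.4971 - 3.34 = 1.1571 eV

Ratio: KE₁/KE₂ = 4.7635/1.1571 = 4.1169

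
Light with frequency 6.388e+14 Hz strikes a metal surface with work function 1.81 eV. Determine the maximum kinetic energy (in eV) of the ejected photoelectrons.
0.8319 eV

Using Einstein's photoelectric equation: KE_max = hf - φ

First, calculate the photon energy:
E_photon = hf = (6.626×10⁻³⁴ J·s)(6.388e+14 Hz)
E_photon = 2.6419 eV

Then, the maximum kinetic energy:
KE_max = E_photon - φ = 2.6419 eV - 1.81 eV = 0.8319 eV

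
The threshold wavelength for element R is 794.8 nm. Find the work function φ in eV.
1.56 eV

At the threshold wavelength, photon energy equals work function:
φ = hc/λ₀

Calculating:
φ = (6.626×10⁻³⁴ J·s)(3×10⁸ m/s) / (794.8×10⁻⁹ m)
φ = 1.56 eV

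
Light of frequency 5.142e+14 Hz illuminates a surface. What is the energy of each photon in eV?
2.1266 eV

Using E = hf:

E = hf = (6.626×10⁻³⁴ J·s)(5.142e+14 Hz)
E = 2.1266 eV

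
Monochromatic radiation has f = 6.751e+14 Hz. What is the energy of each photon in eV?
2.7920 eV

Using E = hf:

E = hf = (6.626×10⁻³⁴ J·s)(6.751e+14 Hz)
E = 2.7920 eV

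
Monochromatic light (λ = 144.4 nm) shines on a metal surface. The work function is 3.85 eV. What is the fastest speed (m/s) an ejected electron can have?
1.2907e+06 m/s

First, find the maximum kinetic energy:
E_photon = hc/λ = 8.5862 eV
KE_max = E_photon - φ = 8.5862 - 3.85 = 4.7362 eV

Convert to Joules: KE_max = 4.7362 × 1.602×10⁻¹⁹ J = 7.5882e-19 J

Then use KE = ½mv² to find velocity:
v = √(2·KE/m) = √(2 × 7.5882e-19 J / 9.109e-31 kg)
v = 1.2907e+06 m/s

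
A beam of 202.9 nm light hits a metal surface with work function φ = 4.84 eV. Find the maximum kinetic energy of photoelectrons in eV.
1.2706 eV

Using Einstein's photoelectric equation: KE_max = hf - φ = hc/λ - φ

First, calculate the photon energy:
E_photon = hc/λ = (6.626×10⁻³⁴ J·s)(3×10⁸ m/s) / (202.9×10⁻⁹ m)
E_photon = 6.1106 eV

Then, the maximum kinetic energy:
KE_max = E_photon - φ = 6.1106 eV - 4.84 eV = 1.2706 eV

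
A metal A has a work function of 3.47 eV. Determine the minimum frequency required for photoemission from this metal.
8.3904e+14 Hz

The threshold frequency is when the photon energy equals the work function:
hf₀ = φ

Solving for f₀:
f₀ = φ/h = (3.47 eV × 1.602×10⁻¹⁹ J/eV) / (6.626×10⁻³⁴ J·s)
f₀ = 8.3904e+14 Hz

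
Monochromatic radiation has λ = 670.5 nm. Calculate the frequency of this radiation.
4.4712e+14 Hz

Using the wave equation: c = fλ

Solving for frequency:
f = c/λ = (3×10⁸ m/s) / (670.5×10⁻⁹ m)
f = 4.4712e+14 Hz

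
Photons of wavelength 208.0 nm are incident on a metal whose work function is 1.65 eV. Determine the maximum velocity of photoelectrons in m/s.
1.2314e+06 m/s

First, find the maximum kinetic energy:
E_photon = hc/λ = 5.9608 eV
KE_max = E_photon - φ = 5.9608 - 1.65 = 4.3108 eV

Convert to Joules: KE_max = 4.3108 × 1.602×10⁻¹⁹ J = 6.9066e-19 J

Then use KE = ½mv² to find velocity:
v = √(2·KE/m) = √(2 × 6.9066e-19 J / 9.109e-31 kg)
v = 1.2314e+06 m/s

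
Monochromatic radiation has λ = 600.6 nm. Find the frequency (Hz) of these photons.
4.9915e+14 Hz

Using the wave equation: c = fλ

Solving for frequency:
f = c/λ = (3×10⁸ m/s) / (600.6×10⁻⁹ m)
f = 4.9915e+14 Hz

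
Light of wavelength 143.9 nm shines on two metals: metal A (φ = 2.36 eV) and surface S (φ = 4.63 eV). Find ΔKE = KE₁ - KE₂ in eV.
2.2700 eV

Using KE_max = hc/λ - φ for each metal:

Photon energy: E = hc/λ = 8.6160 eV

For metal A (φ₁ = 2.36 eV):
KE₁ = E - φ₁ = 8.6160 - 2.36 = 6.2560 eV

For surface S (φ₂ = 4.63 eV):
KE₂ = E - φ₂ = 8.6160 - 4.63 = 3.9860 eV

Difference:
ΔKE = KE₁ - KE₂ = 6.2560 - 3.9860 = 2.2700 eV

Note: The difference equals the difference in work functions: 4.63 - 2.36 = 2.27 eV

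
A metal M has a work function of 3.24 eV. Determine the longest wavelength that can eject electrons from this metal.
382.67 nm

The threshold wavelength is when the photon energy equals the work function:
hc/λ₀ = φ

Solving for λ₀:
λ₀ = hc/φ = (6.626×10⁻³⁴ J·s)(3×10⁸ m/s) / (3.24 eV × 1.602×10⁻¹⁹ J/eV)
λ₀ = 382.67 nm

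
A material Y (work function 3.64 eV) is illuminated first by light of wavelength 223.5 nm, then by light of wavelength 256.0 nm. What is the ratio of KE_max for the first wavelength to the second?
1.5854

Using Einstein's equation: KE_max = hc/λ - φ

For λ₁ = 223.5 nm:
E₁ = hc/λ₁ = 5.5474 eV
KE₁ = E₁ - φ = 5.5474 - 3.64 = 1.9074 eV

For λ₂ = 256.0 nm:
E₂ = hc/λ₂ = 4.8431 eV
KE₂ = E₂ - φ = 4.8431 - 3.64 = 1.2031 eV

Ratio: KE₁/KE₂ = 1.9074/1.2031 = 1.5854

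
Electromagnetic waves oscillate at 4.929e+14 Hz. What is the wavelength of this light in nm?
608.22 nm

Using the wave equation: c = fλ

Solving for wavelength:
λ = c/f = (3×10⁸ m/s) / (4.929e+14 Hz)
λ = 608.22 nm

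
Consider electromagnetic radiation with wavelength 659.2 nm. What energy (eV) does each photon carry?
1.8808 eV

Using E = hf = hc/λ:

E = hc/λ = (6.626×10⁻³⁴ J·s)(3×10⁸ m/s) / (659.2×10⁻⁹ m)
E = 1.8808 eV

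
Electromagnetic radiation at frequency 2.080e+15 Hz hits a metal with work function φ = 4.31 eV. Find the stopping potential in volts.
4.2922 V

The stopping potential V_s satisfies: eV_s = KE_max

First, find KE_max using Einstein's equation:
E_photon = hf = (6.626×10⁻³⁴ J·s)(2.080e+15 Hz) = 8.6022 eV
KE_max = E_photon - φ = 8.6022 - 4.31 = 4.2922 eV

Since eV_s = KE_max:
V_s = KE_max/e = 4.2922 V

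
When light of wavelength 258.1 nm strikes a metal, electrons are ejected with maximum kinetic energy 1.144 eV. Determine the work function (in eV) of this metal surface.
3.66 eV

From Einstein's photoelectric equation: KE_max = hf - φ = hc/λ - φ

Rearranging for φ:
φ = hc/λ - KE_max

Calculate photon energy:
E_photon = hc/λ = 4.8037 eV

Therefore:
φ = 4.8037 - 1.144 = 3.66 eV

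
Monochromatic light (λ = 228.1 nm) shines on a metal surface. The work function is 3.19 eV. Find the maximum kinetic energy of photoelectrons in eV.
2.2455 eV

Using Einstein's photoelectric equation: KE_max = hf - φ = hc/λ - φ

First, calculate the photon energy:
E_photon = hc/λ = (6.626×10⁻³⁴ J·s)(3×10⁸ m/s) / (228.1×10⁻⁹ m)
E_photon = 5.4355 eV

Then, the maximum kinetic energy:
KE_max = E_photon - φ = 5.4355 eV - 3.19 eV = 2.2455 eV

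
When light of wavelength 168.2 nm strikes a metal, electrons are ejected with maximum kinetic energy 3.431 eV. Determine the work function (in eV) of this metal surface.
3.94 eV

From Einstein's photoelectric equation: KE_max = hf - φ = hc/λ - φ

Rearranging for φ:
φ = hc/λ - KE_max

Calculate photon energy:
E_photon = hc/λ = 7.3712 eV

Therefore:
φ = 7.3712 - 3.431 = 3.94 eV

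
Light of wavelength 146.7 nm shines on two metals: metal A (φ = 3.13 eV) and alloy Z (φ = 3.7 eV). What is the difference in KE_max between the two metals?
0.5700 eV

Using KE_max = hc/λ - φ for each metal:

Photon energy: E = hc/λ = 8.4515 eV

For metal A (φ₁ = 3.13 eV):
KE₁ = E - φ₁ = 8.4515 - 3.13 = 5.3215 eV

For alloy Z (φ₂ = 3.7 eV):
KE₂ = E - φ₂ = 8.4515 - 3.7 = 4.7515 eV

Difference:
ΔKE = KE₁ - KE₂ = 5.3215 - 4.7515 = 0.5700 eV

Note: The difference equals the difference in work functions: 3.7 - 3.13 = 0.57 eV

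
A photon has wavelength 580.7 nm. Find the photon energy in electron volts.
2.1351 eV

Using E = hf = hc/λ:

E = hc/λ = (6.626×10⁻³⁴ J·s)(3×10⁸ m/s) / (580.7×10⁻⁹ m)
E = 2.1351 eV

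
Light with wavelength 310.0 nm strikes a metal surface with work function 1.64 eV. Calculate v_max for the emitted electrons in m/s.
9.1103e+05 m/s

First, find the maximum kinetic energy:
E_photon = hc/λ = 3.9995 eV
KE_max = E_photon - φ = 3.9995 - 1.64 = 2.3595 eV

Convert to Joules: KE_max = 2.3595 × 1.602×10⁻¹⁹ J = 3.7803e-19 J

Then use KE = ½mv² to find velocity:
v = √(2·KE/m) = √(2 × 3.7803e-19 J / 9.109e-31 kg)
v = 9.1103e+05 m/s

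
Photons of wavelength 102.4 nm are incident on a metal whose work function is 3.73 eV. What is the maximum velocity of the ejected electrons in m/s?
1.7167e+06 m/s

First, find the maximum kinetic energy:
E_photon = hc/λ = 12.1078 eV
KE_max = E_photon - φ = 12.1078 - 3.73 = 8.3778 eV

Convert to Joules: KE_max = 8.3778 × 1.602×10⁻¹⁹ J = 1.3423e-18 J

Then use KE = ½mv² to find velocity:
v = √(2·KE/m) = √(2 × 1.3423e-18 J / 9.109e-31 kg)
v = 1.7167e+06 m/s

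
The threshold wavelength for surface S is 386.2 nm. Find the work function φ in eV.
3.21 eV

At the threshold wavelength, photon energy equals work function:
φ = hc/λ₀

Calculating:
φ = (6.626×10⁻³⁴ J·s)(3×10⁸ m/s) / (386.2×10⁻⁹ m)
φ = 3.21 eV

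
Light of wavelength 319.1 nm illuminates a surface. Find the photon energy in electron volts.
3.8854 eV

Using E = hf = hc/λ:

E = hc/λ = (6.626×10⁻³⁴ J·s)(3×10⁸ m/s) / (319.1×10⁻⁹ m)
E = 3.8854 eV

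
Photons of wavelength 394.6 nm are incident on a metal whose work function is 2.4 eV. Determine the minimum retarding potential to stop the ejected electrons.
0.7420 V

The stopping potential V_s satisfies: eV_s = KE_max

First, find KE_max using Einstein's equation:
E_photon = hc/λ = 3.1420 eV
KE_max = E_photon - φ = 3.1420 - 2.4 = 0.7420 eV

Since eV_s = KE_max:
V_s = KE_max/e = 0.7420 V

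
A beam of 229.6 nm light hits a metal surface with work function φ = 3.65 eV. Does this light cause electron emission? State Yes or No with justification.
Yes

For photoemission, the photon energy must exceed the work function.

Photon energy: E = hc/λ = 5.4000 eV
Work function: φ = 3.65 eV

Since E_photon (5.4000 eV) > φ (3.65 eV), photoemission WILL occur.
The threshold wavelength is λ₀ = hc/φ = 339.7 nm.
Since 229.6 nm < 339.7 nm, the light has sufficient energy.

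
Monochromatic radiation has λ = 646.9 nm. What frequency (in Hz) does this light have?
4.6343e+14 Hz

Using the wave equation: c = fλ

Solving for frequency:
f = c/λ = (3×10⁸ m/s) / (646.9×10⁻⁹ m)
f = 4.6343e+14 Hz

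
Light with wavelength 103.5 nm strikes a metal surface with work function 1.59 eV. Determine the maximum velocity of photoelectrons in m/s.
1.9117e+06 m/s

First, find the maximum kinetic energy:
E_photon = hc/λ = 11.9791 eV
KE_max = E_photon - φ = 11.9791 - 1.59 = 10.3891 eV

Convert to Joules: KE_max = 10.3891 × 1.602×10⁻¹⁹ J = 1.6645e-18 J

Then use KE = ½mv² to find velocity:
v = √(2·KE/m) = √(2 × 1.6645e-18 J / 9.109e-31 kg)
v = 1.9117e+06 m/s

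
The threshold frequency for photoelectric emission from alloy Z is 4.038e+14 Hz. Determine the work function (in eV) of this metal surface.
1.67 eV

At the threshold frequency, photon energy equals work function:
φ = hf₀

Calculating:
φ = (6.626×10⁻³⁴ J·s)(4.038e+14 Hz)
φ = 1.67 eV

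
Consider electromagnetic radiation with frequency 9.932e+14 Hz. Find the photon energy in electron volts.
4.1075 eV

Using E = hf:

E = hf = (6.626×10⁻³⁴ J·s)(9.932e+14 Hz)
E = 4.1075 eV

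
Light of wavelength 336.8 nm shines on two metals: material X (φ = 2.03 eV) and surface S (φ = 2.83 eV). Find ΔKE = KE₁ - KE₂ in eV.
0.8000 eV

Using KE_max = hc/λ - φ for each metal:

Photon energy: E = hc/λ = 3.6812 eV

For material X (φ₁ = 2.03 eV):
KE₁ = E - φ₁ = 3.6812 - 2.03 = 1.6512 eV

For surface S (φ₂ = 2.83 eV):
KE₂ = E - φ₂ = 3.6812 - 2.83 = 0.8512 eV

Difference:
ΔKE = KE₁ - KE₂ = 1.6512 - 0.8512 = 0.8000 eV

Note: The difference equals the difference in work functions: 2.83 - 2.03 = 0.80 eV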